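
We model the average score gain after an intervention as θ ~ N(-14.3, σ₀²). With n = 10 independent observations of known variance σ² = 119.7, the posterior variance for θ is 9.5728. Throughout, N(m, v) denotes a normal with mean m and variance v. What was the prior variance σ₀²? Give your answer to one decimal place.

For the Normal–Normal model with known σ², precisions add: τ_n = τ₀ + n/σ².
So 1/σ₀² = 1/9.5728 − 10/119.7 = 0.104463 − 0.083542 = 0.020921.
Hence σ₀² = 1/0.020921 ≈ 47.8.

σ₀² = 47.8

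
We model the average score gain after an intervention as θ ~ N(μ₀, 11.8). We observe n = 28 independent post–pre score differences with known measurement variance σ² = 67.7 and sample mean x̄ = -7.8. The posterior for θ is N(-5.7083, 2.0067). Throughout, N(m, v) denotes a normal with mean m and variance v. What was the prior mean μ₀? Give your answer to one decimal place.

The posterior mean is a precision-weighted average: μ_n = (τ₀μ₀ + τ_data·x̄)/(τ₀+τ_data), with τ₀=1/σ₀² and τ_data=n/σ².
Here τ₀ = 1/11.8 = 0.084746 and τ_data = 28/67.7 = 0.413589, so τ_n = 0.498335.
Rearranging for μ₀: μ₀ = (μ_n·τ_n − τ_data·x̄)/τ₀ = (-5.7083·0.498335 − 0.413589·-7.8) / 0.084746 = 0.381349/0.084746 ≈ 4.5.

μ₀ = 4.5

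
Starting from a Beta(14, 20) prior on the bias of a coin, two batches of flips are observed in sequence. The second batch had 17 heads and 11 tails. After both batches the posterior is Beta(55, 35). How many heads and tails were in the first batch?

24 heads and 4 tails

Sequential conjugate updates are equivalent to a single update on the pooled data, so total successes = posterior α − prior α and total failures = posterior β − prior β.
Total across both batches: 55−14=41 heads, 35−20=15 tails.
Subtract the second batch: 41−17=24 heads and 15−11=4 tails.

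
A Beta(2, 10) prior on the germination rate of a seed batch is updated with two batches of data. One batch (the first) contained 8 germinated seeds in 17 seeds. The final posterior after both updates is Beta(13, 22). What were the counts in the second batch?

Because Beta–binomial updating is additive in the counts, the combined data contributed (α_post−α_prior, β_post−β_prior) successes and failures.
Total across both batches: 13−2=11 germinated seeds, 22−10=12 non-germinating seeds.
Subtract the first batch: 11−8=3 germinated seeds and 12−9=3 non-germinating seeds.

3 germinated seeds and 3 non-germinating seeds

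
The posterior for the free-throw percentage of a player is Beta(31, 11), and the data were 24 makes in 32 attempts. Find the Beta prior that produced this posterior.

Under Beta–binomial conjugacy the posterior parameters are (α+s, β+f).
So α = 31 − 24 = 7 and β = 11 − 8 = 3.

Beta(7, 3)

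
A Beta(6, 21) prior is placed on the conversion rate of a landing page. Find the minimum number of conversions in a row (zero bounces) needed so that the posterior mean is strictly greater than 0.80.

After k conversions and 0 bounces the posterior is Beta(6+k, 21), with mean (6+k)/(6+21+k).
Set (6+k)/(27+k) > 0.80 and solve: k > (0.80·27 − 6)/(1 − 0.80) = 78.000.
The smallest integer exceeding 78.000 is 79, and checking k=79: (85)/(106) = 0.8019 > 0.80.

k = 79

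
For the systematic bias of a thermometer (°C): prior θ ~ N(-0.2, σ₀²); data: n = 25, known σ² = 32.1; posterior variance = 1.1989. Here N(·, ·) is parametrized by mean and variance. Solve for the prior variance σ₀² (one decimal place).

For the Normal–Normal model with known σ², precisions add: τ_n = τ₀ + n/σ².
So 1/σ₀² = 1/1.1989 − 25/32.1 = 0.834098 − 0.778816 = 0.055282.
Hence σ₀² = 1/0.055282 ≈ 18.1.

σ₀² = 18.1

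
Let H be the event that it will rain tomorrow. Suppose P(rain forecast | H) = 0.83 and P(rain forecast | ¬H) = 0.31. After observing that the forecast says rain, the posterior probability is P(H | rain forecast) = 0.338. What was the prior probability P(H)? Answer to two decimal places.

P(H) = 0.16

In odds form, posterior odds = prior odds × likelihood ratio, so prior odds = posterior odds ÷ LR.
Posterior odds = 0.338/(1−0.338) = 0.5106. LR = 0.83/0.31 = 2.6774.
Prior odds = 0.5106/2.6774 = 0.1907, so P(H) = 0.1907/(1+0.1907) ≈ 0.16.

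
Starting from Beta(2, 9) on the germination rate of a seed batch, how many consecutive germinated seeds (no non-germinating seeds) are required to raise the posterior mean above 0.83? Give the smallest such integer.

k = 42

After k germinated seeds and 0 non-germinating seeds the posterior is Beta(2+k, 9), with mean (2+k)/(2+9+k).
Set (2+k)/(11+k) > 0.83 and solve: k > (0.83·11 − 2)/(1 − 0.83) = 41.941.
The smallest integer exceeding 41.941 is 42, and checking k=42: (44)/(53) = 0.8302 > 0.83.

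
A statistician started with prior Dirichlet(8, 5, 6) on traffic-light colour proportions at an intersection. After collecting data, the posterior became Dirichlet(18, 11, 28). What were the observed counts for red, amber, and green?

counts (10, 6, 22)

For a Dirichlet(α) prior with multinomial counts c, the posterior is Dirichlet(α + c) componentwise.
Counts are posterior − prior componentwise: 18−8=10, 11−5=6, 28−6=22.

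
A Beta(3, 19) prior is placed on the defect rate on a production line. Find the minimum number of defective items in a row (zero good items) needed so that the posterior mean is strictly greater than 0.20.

k = 2

After k defective items and 0 good items the posterior is Beta(3+k, 19), with mean (3+k)/(3+19+k).
Set (3+k)/(22+k) > 0.20 and solve: k > (0.20·22 − 3)/(1 − 0.20) = 1.750.
The smallest integer exceeding 1.750 is 2, and checking k=2: (5)/(24) = 0.2083 > 0.20.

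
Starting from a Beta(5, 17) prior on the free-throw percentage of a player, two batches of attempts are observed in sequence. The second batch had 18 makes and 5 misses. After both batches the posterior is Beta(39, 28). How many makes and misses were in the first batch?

16 makes and 6 misses

Sequential conjugate updates are equivalent to a single update on the pooled data, so total successes = posterior α − prior α and total failures = posterior β − prior β.
Total across both batches: 39−5=34 makes, 28−17=11 misses.
Subtract the second batch: 34−18=16 makes and 11−5=6 misses.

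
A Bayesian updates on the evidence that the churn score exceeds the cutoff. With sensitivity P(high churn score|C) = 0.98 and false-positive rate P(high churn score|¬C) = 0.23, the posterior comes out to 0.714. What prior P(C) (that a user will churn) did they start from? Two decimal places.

In odds form, posterior odds = prior odds × likelihood ratio, so prior odds = posterior odds ÷ LR.
Posterior odds = 0.714/(1−0.714) = 2.4965. LR = 0.98/0.23 = 4.2609.
Prior odds = 2.4965/4.2609 = 0.5859, so P(C) = 0.5859/(1+0.5859) ≈ 0.37.

P(C) = 0.37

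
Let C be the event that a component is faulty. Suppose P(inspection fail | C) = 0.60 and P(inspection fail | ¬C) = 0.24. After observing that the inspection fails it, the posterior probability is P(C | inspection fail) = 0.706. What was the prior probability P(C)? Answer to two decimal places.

In odds form, posterior odds = prior odds × likelihood ratio, so prior odds = posterior odds ÷ LR.
Posterior odds = 0.706/(1−0.706) = 2.4014. LR = 0.60/0.24 = 2.5000.
Prior odds = 2.4014/2.5000 = 0.9606, so P(C) = 0.9606/(1+0.9606) ≈ 0.49.

P(C) = 0.49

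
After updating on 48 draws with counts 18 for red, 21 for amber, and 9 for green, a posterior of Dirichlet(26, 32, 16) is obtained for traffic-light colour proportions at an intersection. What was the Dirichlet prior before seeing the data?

Dirichlet(8, 11, 7)

For a Dirichlet(α) prior with multinomial counts c, the posterior is Dirichlet(α + c) componentwise.
Subtract each count from the matching posterior parameter: 26−18=8, 32−21=11, 16−9=7.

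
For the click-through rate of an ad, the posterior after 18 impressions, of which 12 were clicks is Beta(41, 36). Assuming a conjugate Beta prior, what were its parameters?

Beta(29, 30)

Beta is conjugate to the binomial likelihood: posterior = Beta(a+s, b+f).
So a = 41 − 12 = 29 and b = 36 − 6 = 30.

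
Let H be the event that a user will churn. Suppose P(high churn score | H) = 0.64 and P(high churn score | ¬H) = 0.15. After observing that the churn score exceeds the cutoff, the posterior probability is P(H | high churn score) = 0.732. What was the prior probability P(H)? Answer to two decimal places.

P(H) = 0.39

In odds form, posterior odds = prior odds × likelihood ratio, so prior odds = posterior odds ÷ LR.
Posterior odds = 0.732/(1−0.732) = 2.7313. LR = 0.64/0.15 = 4.2667.
Prior odds = 2.7313/4.2667 = 0.6401, so P(H) = 0.6401/(1+0.6401) ≈ 0.39.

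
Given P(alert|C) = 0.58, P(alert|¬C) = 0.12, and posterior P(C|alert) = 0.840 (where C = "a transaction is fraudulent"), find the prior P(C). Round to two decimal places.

P(C) = 0.52

Bayes' rule in odds form gives O(C|E) = O(C)·[P(E|C)/P(E|¬C)], hence O(C) = O(C|E)/LR.
Posterior odds = 0.840/(1−0.840) = 5.2500. LR = 0.58/0.12 = 4.8333.
Prior odds = 5.2500/4.8333 = 1.0862, so P(C) = 1.0862/(1+1.0862) ≈ 0.52.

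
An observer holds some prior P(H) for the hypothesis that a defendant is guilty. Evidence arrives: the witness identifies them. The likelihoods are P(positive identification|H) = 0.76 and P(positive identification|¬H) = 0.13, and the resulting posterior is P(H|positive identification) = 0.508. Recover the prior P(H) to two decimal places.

P(H) = 0.15

In odds form, posterior odds = prior odds × likelihood ratio, so prior odds = posterior odds ÷ LR.
Posterior odds = 0.508/(1−0.508) = 1.0325. LR = 0.76/0.13 = 5.8462.
Prior odds = 1.0325/5.8462 = 0.1766, so P(H) = 0.1766/(1+0.1766) ≈ 0.15.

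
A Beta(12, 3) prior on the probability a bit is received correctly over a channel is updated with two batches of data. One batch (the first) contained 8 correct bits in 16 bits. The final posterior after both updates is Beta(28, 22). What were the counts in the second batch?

8 correct bits and 11 errors

Because Beta–binomial updating is additive in the counts, the combined data contributed (α_post−α_prior, β_post−β_prior) successes and failures.
Total across both batches: 28−12=16 correct bits, 22−3=19 errors.
Subtract the first batch: 16−8=8 correct bits and 19−8=11 errors.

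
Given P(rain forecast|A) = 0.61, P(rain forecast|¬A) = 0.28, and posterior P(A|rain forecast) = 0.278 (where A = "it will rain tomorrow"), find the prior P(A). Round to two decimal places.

P(A) = 0.15

In odds form, posterior odds = prior odds × likelihood ratio, so prior odds = posterior odds ÷ LR.
Posterior odds = 0.278/(1−0.278) = 0.3850. LR = 0.61/0.28 = 2.1786.
Prior odds = 0.3850/2.1786 = 0.1767, so P(A) = 0.1767/(1+0.1767) ≈ 0.15.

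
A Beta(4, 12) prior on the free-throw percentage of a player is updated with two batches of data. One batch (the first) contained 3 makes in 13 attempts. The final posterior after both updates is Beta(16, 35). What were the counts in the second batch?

9 makes and 13 misses

Sequential conjugate updates are equivalent to a single update on the pooled data, so total successes = posterior α − prior α and total failures = posterior β − prior β.
Total across both batches: 16−4=12 makes, 35−12=23 misses.
Subtract the first batch: 12−3=9 makes and 23−10=13 misses.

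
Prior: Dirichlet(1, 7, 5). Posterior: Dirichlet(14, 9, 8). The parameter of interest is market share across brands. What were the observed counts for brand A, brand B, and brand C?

For a Dirichlet(α) prior with multinomial counts c, the posterior is Dirichlet(α + c) componentwise.
Counts are posterior − prior componentwise: 14−1=13, 9−7=2, 8−5=3.

counts (13, 2, 3)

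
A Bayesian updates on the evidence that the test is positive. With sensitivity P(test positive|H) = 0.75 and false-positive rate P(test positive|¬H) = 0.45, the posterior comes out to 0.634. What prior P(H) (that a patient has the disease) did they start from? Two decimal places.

P(H) = 0.51

In odds form, posterior odds = prior odds × likelihood ratio, so prior odds = posterior odds ÷ LR.
Posterior odds = 0.634/(1−0.634) = 1.7322. LR = 0.75/0.45 = 1.6667.
Prior odds = 1.7322/1.6667 = 1.0393, so P(H) = 1.0393/(1+1.0393) ≈ 0.51.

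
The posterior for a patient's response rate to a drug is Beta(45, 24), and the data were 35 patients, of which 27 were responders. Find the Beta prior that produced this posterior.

A Beta(a, b) prior with s successes and f failures in binomial data gives a Beta(a+s, b+f) posterior.
So a = 45 − 27 = 18 and b = 24 − 8 = 16.

Beta(18, 16)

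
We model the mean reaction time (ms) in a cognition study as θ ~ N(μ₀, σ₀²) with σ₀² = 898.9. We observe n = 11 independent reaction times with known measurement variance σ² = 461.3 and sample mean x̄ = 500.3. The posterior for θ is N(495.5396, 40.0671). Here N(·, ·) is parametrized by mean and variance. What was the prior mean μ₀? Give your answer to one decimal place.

With known observation variance, the Normal–Normal posterior has precision τ_n = τ₀ + n/σ² and mean μ_n = (τ₀μ₀ + (n/σ²)x̄)/τ_n.
Here τ₀ = 1/898.9 = 0.001112 and τ_data = 11/461.3 = 0.023846, so τ_n = 0.024958.
Rearranging for μ₀: μ₀ = (μ_n·τ_n − τ_data·x̄)/τ₀ = (495.5396·0.024958 − 0.023846·500.3) / 0.001112 = 0.437524/0.001112 ≈ 393.5.

μ₀ = 393.5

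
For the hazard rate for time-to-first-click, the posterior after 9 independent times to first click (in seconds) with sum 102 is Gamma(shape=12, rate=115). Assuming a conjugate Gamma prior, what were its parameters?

Gamma(shape=3, rate=13)

For an exponential likelihood with a Gamma(α, β) prior on the rate, n observations with total T give posterior Gamma(α+n, β+T).
So α = 12 − 9 = 3 and β = 115 − 102 = 13.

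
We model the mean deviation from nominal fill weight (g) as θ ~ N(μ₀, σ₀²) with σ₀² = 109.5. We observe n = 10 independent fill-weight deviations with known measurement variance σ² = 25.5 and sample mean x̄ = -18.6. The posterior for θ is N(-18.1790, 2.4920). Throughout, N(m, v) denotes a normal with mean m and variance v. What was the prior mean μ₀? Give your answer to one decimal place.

The posterior mean is a precision-weighted average: μ_n = (τ₀μ₀ + τ_data·x̄)/(τ₀+τ_data), with τ₀=1/σ₀² and τ_data=n/σ².
Here τ₀ = 1/109.5 = 0.009132 and τ_data = 10/25.5 = 0.392157, so τ_n = 0.401289.
Rearranging for μ₀: μ₀ = (μ_n·τ_n − τ_data·x̄)/τ₀ = (-18.1790·0.401289 − 0.392157·-18.6) / 0.009132 = -0.000913/0.009132 ≈ -0.1.

μ₀ = -0.1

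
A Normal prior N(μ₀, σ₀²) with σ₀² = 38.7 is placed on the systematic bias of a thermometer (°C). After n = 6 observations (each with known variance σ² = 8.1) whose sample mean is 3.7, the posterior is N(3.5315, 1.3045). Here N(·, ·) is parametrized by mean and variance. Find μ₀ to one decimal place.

With known observation variance, the Normal–Normal posterior has precision τ_n = τ₀ + n/σ² and mean μ_n = (τ₀μ₀ + (n/σ²)x̄)/τ_n.
Here τ₀ = 1/38.7 = 0.025840 and τ_data = 6/8.1 = 0.740741, so τ_n = 0.766581.
Rearranging for μ₀: μ₀ = (μ_n·τ_n − τ_data·x̄)/τ₀ = (3.5315·0.766581 − 0.740741·3.7) / 0.025840 = -0.033561/0.025840 ≈ -1.3.

μ₀ = -1.3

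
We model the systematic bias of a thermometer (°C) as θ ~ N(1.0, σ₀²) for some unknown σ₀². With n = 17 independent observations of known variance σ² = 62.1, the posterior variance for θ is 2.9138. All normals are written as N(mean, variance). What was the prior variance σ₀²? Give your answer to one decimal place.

Posterior precision equals prior precision plus data precision: 1/σ_n² = 1/σ₀² + n/σ².
So 1/σ₀² = 1/2.9138 − 17/62.1 = 0.343194 − 0.273752 = 0.069442.
Hence σ₀² = 1/0.069442 ≈ 14.4.

σ₀² = 14.4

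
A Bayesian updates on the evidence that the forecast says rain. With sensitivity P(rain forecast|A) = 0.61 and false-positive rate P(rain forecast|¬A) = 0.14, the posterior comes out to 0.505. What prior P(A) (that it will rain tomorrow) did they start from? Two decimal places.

P(A) = 0.19

In odds form, posterior odds = prior odds × likelihood ratio, so prior odds = posterior odds ÷ LR.
Posterior odds = 0.505/(1−0.505) = 1.0202. LR = 0.61/0.14 = 4.3571.
Prior odds = 1.0202/4.3571 = 0.2341, so P(A) = 0.2341/(1+0.2341) ≈ 0.19.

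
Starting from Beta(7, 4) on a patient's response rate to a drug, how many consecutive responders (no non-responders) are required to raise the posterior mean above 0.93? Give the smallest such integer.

k = 47

After k responders and 0 non-responders the posterior is Beta(7+k, 4), with mean (7+k)/(7+4+k).
Set (7+k)/(11+k) > 0.93 and solve: k > (0.93·11 − 7)/(1 − 0.93) = 46.143.
The smallest integer exceeding 46.143 is 47, and checking k=47: (54)/(58) = 0.9310 > 0.93.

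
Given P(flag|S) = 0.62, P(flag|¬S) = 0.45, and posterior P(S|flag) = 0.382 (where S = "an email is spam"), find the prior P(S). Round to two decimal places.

Bayes' rule in odds form gives O(S|E) = O(S)·[P(E|S)/P(E|¬S)], hence O(S) = O(S|E)/LR.
Posterior odds = 0.382/(1−0.382) = 0.6181. LR = 0.62/0.45 = 1.3778.
Prior odds = 0.6181/1.3778 = 0.4486, so P(S) = 0.4486/(1+0.4486) ≈ 0.31.

P(S) = 0.31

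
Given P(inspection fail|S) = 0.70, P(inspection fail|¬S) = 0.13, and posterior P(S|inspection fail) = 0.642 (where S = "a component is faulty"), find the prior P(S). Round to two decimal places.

P(S) = 0.25

In odds form, posterior odds = prior odds × likelihood ratio, so prior odds = posterior odds ÷ LR.
Posterior odds = 0.642/(1−0.642) = 1.7933. LR = 0.70/0.13 = 5.3846.
Prior odds = 1.7933/5.3846 = 0.3330, so P(S) = 0.3330/(1+0.3330) ≈ 0.25.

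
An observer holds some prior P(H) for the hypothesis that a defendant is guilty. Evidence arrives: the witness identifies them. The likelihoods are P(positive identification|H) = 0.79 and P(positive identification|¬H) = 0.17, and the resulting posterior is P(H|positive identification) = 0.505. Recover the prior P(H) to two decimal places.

P(H) = 0.18

Bayes' rule in odds form gives O(H|E) = O(H)·[P(E|H)/P(E|¬H)], hence O(H) = O(H|E)/LR.
Posterior odds = 0.505/(1−0.505) = 1.0202. LR = 0.79/0.17 = 4.6471.
Prior odds = 1.0202/4.6471 = 0.2195, so P(H) = 0.2195/(1+0.2195) ≈ 0.18.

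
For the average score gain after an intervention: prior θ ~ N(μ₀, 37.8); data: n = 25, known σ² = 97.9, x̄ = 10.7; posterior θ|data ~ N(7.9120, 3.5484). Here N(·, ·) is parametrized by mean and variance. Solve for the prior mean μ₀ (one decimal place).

μ₀ = -19.0

The posterior mean is a precision-weighted average: μ_n = (τ₀μ₀ + τ_data·x̄)/(τ₀+τ_data), with τ₀=1/σ₀² and τ_data=n/σ².
Here τ₀ = 1/37.8 = 0.026455 and τ_data = 25/97.9 = 0.255363, so τ_n = 0.281818.
Rearranging for μ₀: μ₀ = (μ_n·τ_n − τ_data·x̄)/τ₀ = (7.9120·0.281818 − 0.255363·10.7) / 0.026455 = -0.502640/0.026455 ≈ -19.0.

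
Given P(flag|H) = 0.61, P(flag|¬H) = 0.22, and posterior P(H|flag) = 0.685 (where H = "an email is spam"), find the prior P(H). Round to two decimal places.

P(H) = 0.44

Bayes' rule in odds form gives O(H|E) = O(H)·[P(E|H)/P(E|¬H)], hence O(H) = O(H|E)/LR.
Posterior odds = 0.685/(1−0.685) = 2.1746. LR = 0.61/0.22 = 2.7727.
Prior odds = 2.1746/2.7727 = 0.7843, so P(H) = 0.7843/(1+0.7843) ≈ 0.44.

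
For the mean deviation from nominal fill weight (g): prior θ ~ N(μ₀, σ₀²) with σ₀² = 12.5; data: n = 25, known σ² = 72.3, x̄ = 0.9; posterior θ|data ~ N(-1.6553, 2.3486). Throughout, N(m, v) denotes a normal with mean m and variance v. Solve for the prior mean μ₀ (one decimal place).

μ₀ = -12.7

With known observation variance, the Normal–Normal posterior has precision τ_n = τ₀ + n/σ² and mean μ_n = (τ₀μ₀ + (n/σ²)x̄)/τ_n.
Here τ₀ = 1/12.5 = 0.080000 and τ_data = 25/72.3 = 0.345781, so τ_n = 0.425781.
Rearranging for μ₀: μ₀ = (μ_n·τ_n − τ_data·x̄)/τ₀ = (-1.6553·0.425781 − 0.345781·0.9) / 0.080000 = -1.015998/0.080000 ≈ -12.7.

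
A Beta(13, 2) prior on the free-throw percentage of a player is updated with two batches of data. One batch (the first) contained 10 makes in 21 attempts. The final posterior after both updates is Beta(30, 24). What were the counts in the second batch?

Sequential conjugate updates are equivalent to a single update on the pooled data, so total successes = posterior α − prior α and total failures = posterior β − prior β.
Total across both batches: 30−13=17 makes, 24−2=22 misses.
Subtract the first batch: 17−10=7 makes and 22−11=11 misses.

7 makes and 11 misses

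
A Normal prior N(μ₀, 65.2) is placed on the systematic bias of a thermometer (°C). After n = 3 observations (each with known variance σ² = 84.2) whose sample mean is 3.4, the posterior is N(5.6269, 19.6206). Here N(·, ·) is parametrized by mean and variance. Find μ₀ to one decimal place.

The posterior mean is a precision-weighted average: μ_n = (τ₀μ₀ + τ_data·x̄)/(τ₀+τ_data), with τ₀=1/σ₀² and τ_data=n/σ².
Here τ₀ = 1/65.2 = 0.015337 and τ_data = 3/84.2 = 0.035629, so τ_n = 0.050966.
Rearranging for μ₀: μ₀ = (μ_n·τ_n − τ_data·x̄)/τ₀ = (5.6269·0.050966 − 0.035629·3.4) / 0.015337 = 0.165642/0.015337 ≈ 10.8.

μ₀ = 10.8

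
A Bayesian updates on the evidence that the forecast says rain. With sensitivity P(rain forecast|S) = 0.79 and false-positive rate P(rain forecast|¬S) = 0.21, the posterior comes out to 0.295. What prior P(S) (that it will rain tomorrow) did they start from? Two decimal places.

P(S) = 0.10

Bayes' rule in odds form gives O(S|E) = O(S)·[P(E|S)/P(E|¬S)], hence O(S) = O(S|E)/LR.
Posterior odds = 0.295/(1−0.295) = 0.4184. LR = 0.79/0.21 = 3.7619.
Prior odds = 0.4184/3.7619 = 0.1112, so P(S) = 0.1112/(1+0.1112) ≈ 0.10.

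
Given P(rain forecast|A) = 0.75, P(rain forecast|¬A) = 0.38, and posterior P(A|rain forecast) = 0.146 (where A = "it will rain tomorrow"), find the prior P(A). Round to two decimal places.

In odds form, posterior odds = prior odds × likelihood ratio, so prior odds = posterior odds ÷ LR.
Posterior odds = 0.146/(1−0.146) = 0.1710. LR = 0.75/0.38 = 1.9737.
Prior odds = 0.1710/1.9737 = 0.0866, so P(A) = 0.0866/(1+0.0866) ≈ 0.08.

P(A) = 0.08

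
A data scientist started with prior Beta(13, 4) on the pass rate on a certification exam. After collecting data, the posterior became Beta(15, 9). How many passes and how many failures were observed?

Beta is conjugate to the binomial likelihood: posterior = Beta(a+s, b+f).
So s = 15 − 13 = 2 and f = 9 − 4 = 5.

2 passes and 5 failures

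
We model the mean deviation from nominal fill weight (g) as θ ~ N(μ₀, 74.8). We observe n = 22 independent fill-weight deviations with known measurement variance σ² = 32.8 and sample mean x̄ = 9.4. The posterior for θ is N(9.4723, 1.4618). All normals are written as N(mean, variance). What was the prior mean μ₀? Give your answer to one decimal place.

The posterior mean is a precision-weighted average: μ_n = (τ₀μ₀ + τ_data·x̄)/(τ₀+τ_data), with τ₀=1/σ₀² and τ_data=n/σ².
Here τ₀ = 1/74.8 = 0.013369 and τ_data = 22/32.8 = 0.670732, so τ_n = 0.684101.
Rearranging for μ₀: μ₀ = (μ_n·τ_n − τ_data·x̄)/τ₀ = (9.4723·0.684101 − 0.670732·9.4) / 0.013369 = 0.175129/0.013369 ≈ 13.1.

μ₀ = 13.1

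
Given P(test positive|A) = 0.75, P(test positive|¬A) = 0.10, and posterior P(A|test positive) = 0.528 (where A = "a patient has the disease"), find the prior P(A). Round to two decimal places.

In odds form, posterior odds = prior odds × likelihood ratio, so prior odds = posterior odds ÷ LR.
Posterior odds = 0.528/(1−0.528) = 1.1186. LR = 0.75/0.10 = 7.5000.
Prior odds = 1.1186/7.5000 = 0.1491, so P(A) = 0.1491/(1+0.1491) ≈ 0.13.

P(A) = 0.13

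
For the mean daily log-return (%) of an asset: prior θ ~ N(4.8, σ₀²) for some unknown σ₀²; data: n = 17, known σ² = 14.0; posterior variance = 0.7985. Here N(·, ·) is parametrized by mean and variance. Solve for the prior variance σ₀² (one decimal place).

σ₀² = 26.3

For the Normal–Normal model with known σ², precisions add: τ_n = τ₀ + n/σ².
So 1/σ₀² = 1/0.7985 − 17/14.0 = 1.252348 − 1.214286 = 0.038062.
Hence σ₀² = 1/0.038062 ≈ 26.3.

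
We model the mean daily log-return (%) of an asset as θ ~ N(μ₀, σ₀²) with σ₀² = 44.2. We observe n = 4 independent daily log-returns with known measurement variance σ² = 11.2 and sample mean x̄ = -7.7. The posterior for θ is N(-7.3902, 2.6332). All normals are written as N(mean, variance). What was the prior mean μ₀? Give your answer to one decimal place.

μ₀ = -2.5

The posterior mean is a precision-weighted average: μ_n = (τ₀μ₀ + τ_data·x̄)/(τ₀+τ_data), with τ₀=1/σ₀² and τ_data=n/σ².
Here τ₀ = 1/44.2 = 0.022624 and τ_data = 4/11.2 = 0.357143, so τ_n = 0.379767.
Rearranging for μ₀: μ₀ = (μ_n·τ_n − τ_data·x̄)/τ₀ = (-7.3902·0.379767 − 0.357143·-7.7) / 0.022624 = -0.056553/0.022624 ≈ -2.5.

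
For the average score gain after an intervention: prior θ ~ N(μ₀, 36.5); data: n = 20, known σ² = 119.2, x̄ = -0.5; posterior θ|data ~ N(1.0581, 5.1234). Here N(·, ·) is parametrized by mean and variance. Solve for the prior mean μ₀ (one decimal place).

The posterior mean is a precision-weighted average: μ_n = (τ₀μ₀ + τ_data·x̄)/(τ₀+τ_data), with τ₀=1/σ₀² and τ_data=n/σ².
Here τ₀ = 1/36.5 = 0.027397 and τ_data = 20/119.2 = 0.167785, so τ_n = 0.195182.
Rearranging for μ₀: μ₀ = (μ_n·τ_n − τ_data·x̄)/τ₀ = (1.0581·0.195182 − 0.167785·-0.5) / 0.027397 = 0.290415/0.027397 ≈ 10.6.

μ₀ = 10.6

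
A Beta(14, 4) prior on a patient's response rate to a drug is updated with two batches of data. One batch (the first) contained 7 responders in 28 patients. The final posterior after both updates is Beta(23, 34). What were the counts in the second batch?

Sequential conjugate updates are equivalent to a single update on the pooled data, so total successes = posterior α − prior α and total failures = posterior β − prior β.
Total across both batches: 23−14=9 responders, 34−4=30 non-responders.
Subtract the first batch: 9−7=2 responders and 30−21=9 non-responders.

2 responders and 9 non-responders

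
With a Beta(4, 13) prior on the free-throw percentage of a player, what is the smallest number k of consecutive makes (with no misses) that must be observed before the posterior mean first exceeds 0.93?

k = 169

After k makes and 0 misses the posterior is Beta(4+k, 13), with mean (4+k)/(4+13+k).
Set (4+k)/(17+k) > 0.93 and solve: k > (0.93·17 − 4)/(1 − 0.93) = 168.714.
The smallest integer exceeding 168.714 is 169, and checking k=169: (173)/(186) = 0.9301 > 0.93.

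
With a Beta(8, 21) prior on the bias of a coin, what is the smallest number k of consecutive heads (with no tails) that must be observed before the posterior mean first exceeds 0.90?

After k heads and 0 tails the posterior is Beta(8+k, 21), with mean (8+k)/(8+21+k).
Set (8+k)/(29+k) > 0.90 and solve: k > (0.90·29 − 8)/(1 − 0.90) = 181.000.
The smallest integer exceeding 181.000 is 182, and checking k=182: (190)/(211) = 0.9005 > 0.90.

k = 182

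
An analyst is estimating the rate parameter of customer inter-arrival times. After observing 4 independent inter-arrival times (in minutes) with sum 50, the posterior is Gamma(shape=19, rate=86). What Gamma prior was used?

Gamma(shape=15, rate=36)

For an exponential likelihood with a Gamma(α, β) prior on the rate, n observations with total T give posterior Gamma(α+n, β+T).
So α = 19 − 4 = 15 and β = 86 − 50 = 36.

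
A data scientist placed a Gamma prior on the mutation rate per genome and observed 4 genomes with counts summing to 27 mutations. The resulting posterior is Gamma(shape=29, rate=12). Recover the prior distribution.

Gamma–Poisson conjugacy: posterior shape = α + Σxᵢ, posterior rate = β + n.
So α = 29 − 27 = 2 and β = 12 − 4 = 8.

Gamma(shape=2, rate=8)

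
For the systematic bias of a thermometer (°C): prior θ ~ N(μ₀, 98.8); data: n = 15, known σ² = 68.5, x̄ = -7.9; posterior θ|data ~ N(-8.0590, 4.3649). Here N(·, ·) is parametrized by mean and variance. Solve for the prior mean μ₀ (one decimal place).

With known observation variance, the Normal–Normal posterior has precision τ_n = τ₀ + n/σ² and mean μ_n = (τ₀μ₀ + (n/σ²)x̄)/τ_n.
Here τ₀ = 1/98.8 = 0.010121 and τ_data = 15/68.5 = 0.218978, so τ_n = 0.229099.
Rearranging for μ₀: μ₀ = (μ_n·τ_n − τ_data·x̄)/τ₀ = (-8.0590·0.229099 − 0.218978·-7.9) / 0.010121 = -0.116383/0.010121 ≈ -11.5.

μ₀ = -11.5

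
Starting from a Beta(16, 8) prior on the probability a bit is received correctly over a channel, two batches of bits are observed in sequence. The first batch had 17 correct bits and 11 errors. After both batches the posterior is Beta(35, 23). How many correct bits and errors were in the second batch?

Because Beta–binomial updating is additive in the counts, the combined data contributed (α_post−α_prior, β_post−β_prior) successes and failures.
Total across both batches: 35−16=19 correct bits, 23−8=15 errors.
Subtract the first batch: 19−17=2 correct bits and 15−11=4 errors.

2 correct bits and 4 errors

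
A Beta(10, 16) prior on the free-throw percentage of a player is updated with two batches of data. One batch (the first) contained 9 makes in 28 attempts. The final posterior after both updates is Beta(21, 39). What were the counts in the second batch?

2 makes and 4 misses

Because Beta–binomial updating is additive in the counts, the combined data contributed (α_post−α_prior, β_post−β_prior) successes and failures.
Total across both batches: 21−10=11 makes, 39−16=23 misses.
Subtract the first batch: 11−9=2 makes and 23−19=4 misses.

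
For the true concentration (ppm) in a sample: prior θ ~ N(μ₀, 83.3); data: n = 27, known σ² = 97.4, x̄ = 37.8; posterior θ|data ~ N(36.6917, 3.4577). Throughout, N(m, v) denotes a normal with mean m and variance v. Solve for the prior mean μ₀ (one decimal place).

The posterior mean is a precision-weighted average: μ_n = (τ₀μ₀ + τ_data·x̄)/(τ₀+τ_data), with τ₀=1/σ₀² and τ_data=n/σ².
Here τ₀ = 1/83.3 = 0.012005 and τ_data = 27/97.4 = 0.277207, so τ_n = 0.289212.
Rearranging for μ₀: μ₀ = (μ_n·τ_n − τ_data·x̄)/τ₀ = (36.6917·0.289212 − 0.277207·37.8) / 0.012005 = 0.133255/0.012005 ≈ 11.1.

μ₀ = 11.1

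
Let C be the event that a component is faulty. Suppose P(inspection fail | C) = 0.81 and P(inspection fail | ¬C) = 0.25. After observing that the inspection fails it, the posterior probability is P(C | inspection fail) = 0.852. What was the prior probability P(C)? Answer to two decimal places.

P(C) = 0.64

In odds form, posterior odds = prior odds × likelihood ratio, so prior odds = posterior odds ÷ LR.
Posterior odds = 0.852/(1−0.852) = 5.7568. LR = 0.81/0.25 = 3.2400.
Prior odds = 5.7568/3.2400 = 1.7768, so P(C) = 1.7768/(1+1.7768) ≈ 0.64.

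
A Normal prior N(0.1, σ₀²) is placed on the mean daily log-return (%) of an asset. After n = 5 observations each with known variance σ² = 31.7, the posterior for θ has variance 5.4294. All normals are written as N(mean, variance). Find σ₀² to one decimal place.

For the Normal–Normal model with known σ², precisions add: τ_n = τ₀ + n/σ².
So 1/σ₀² = 1/5.4294 − 5/31.7 = 0.184182 − 0.157729 = 0.026453.
Hence σ₀² = 1/0.026453 ≈ 37.8.

σ₀² = 37.8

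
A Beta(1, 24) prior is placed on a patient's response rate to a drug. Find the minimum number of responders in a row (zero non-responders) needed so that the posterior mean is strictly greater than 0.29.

After k responders and 0 non-responders the posterior is Beta(1+k, 24), with mean (1+k)/(1+24+k).
Set (1+k)/(25+k) > 0.29 and solve: k > (0.29·25 − 1)/(1 − 0.29) = 8.803.
The smallest integer exceeding 8.803 is 9, and checking k=9: (10)/(34) = 0.2941 > 0.29.

k = 9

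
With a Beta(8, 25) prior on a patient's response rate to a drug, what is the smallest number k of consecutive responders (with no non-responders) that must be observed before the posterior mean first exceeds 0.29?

After k responders and 0 non-responders the posterior is Beta(8+k, 25), with mean (8+k)/(8+25+k).
Set (8+k)/(33+k) > 0.29 and solve: k > (0.29·33 − 8)/(1 − 0.29) = 2.211.
The smallest integer exceeding 2.211 is 3.

k = 3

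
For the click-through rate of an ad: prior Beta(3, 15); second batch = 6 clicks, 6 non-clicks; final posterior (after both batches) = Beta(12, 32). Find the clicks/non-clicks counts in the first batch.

3 clicks and 11 non-clicks

Sequential conjugate updates are equivalent to a single update on the pooled data, so total successes = posterior α − prior α and total failures = posterior β − prior β.
Total across both batches: 12−3=9 clicks, 32−15=17 non-clicks.
Subtract the second batch: 9−6=3 clicks and 17−6=11 non-clicks.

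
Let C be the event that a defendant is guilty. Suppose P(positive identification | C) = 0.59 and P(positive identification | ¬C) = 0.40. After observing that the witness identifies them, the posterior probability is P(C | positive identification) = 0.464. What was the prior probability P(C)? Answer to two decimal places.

P(C) = 0.37

Bayes' rule in odds form gives O(C|E) = O(C)·[P(E|C)/P(E|¬C)], hence O(C) = O(C|E)/LR.
Posterior odds = 0.464/(1−0.464) = 0.8657. LR = 0.59/0.40 = 1.4750.
Prior odds = 0.8657/1.4750 = 0.5869, so P(C) = 0.5869/(1+0.5869) ≈ 0.37.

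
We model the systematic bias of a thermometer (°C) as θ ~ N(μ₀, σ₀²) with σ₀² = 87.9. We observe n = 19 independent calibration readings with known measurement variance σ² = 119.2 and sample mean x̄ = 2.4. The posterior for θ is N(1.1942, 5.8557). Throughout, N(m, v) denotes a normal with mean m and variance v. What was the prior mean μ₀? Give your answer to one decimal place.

The posterior mean is a precision-weighted average: μ_n = (τ₀μ₀ + τ_data·x̄)/(τ₀+τ_data), with τ₀=1/σ₀² and τ_data=n/σ².
Here τ₀ = 1/87.9 = 0.011377 and τ_data = 19/119.2 = 0.159396, so τ_n = 0.170773.
Rearranging for μ₀: μ₀ = (μ_n·τ_n − τ_data·x̄)/τ₀ = (1.1942·0.170773 − 0.159396·2.4) / 0.011377 = -0.178613/0.011377 ≈ -15.7.

μ₀ = -15.7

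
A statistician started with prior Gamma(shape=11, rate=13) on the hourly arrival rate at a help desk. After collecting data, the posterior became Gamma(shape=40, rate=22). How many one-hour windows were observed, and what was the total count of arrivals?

Gamma–Poisson conjugacy: posterior shape = α + Σxᵢ, posterior rate = β + n.
Matching: Σxᵢ = 40 − 11 = 29 and n = 22 − 13 = 9.

n = 9 one-hour windows with total 29 arrivals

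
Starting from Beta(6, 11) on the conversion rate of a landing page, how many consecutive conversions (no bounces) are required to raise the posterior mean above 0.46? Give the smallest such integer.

After k conversions and 0 bounces the posterior is Beta(6+k, 11), with mean (6+k)/(6+11+k).
Set (6+k)/(17+k) > 0.46 and solve: k > (0.46·17 − 6)/(1 − 0.46) = 3.370.
The smallest integer exceeding 3.370 is 4.

k = 4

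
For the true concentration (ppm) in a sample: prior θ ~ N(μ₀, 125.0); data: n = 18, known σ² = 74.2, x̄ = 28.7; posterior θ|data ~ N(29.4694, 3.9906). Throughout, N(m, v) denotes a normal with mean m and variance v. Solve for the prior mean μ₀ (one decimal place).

The posterior mean is a precision-weighted average: μ_n = (τ₀μ₀ + τ_data·x̄)/(τ₀+τ_data), with τ₀=1/σ₀² and τ_data=n/σ².
Here τ₀ = 1/125.0 = 0.008000 and τ_data = 18/74.2 = 0.242588, so τ_n = 0.250588.
Rearranging for μ₀: μ₀ = (μ_n·τ_n − τ_data·x̄)/τ₀ = (29.4694·0.250588 − 0.242588·28.7) / 0.008000 = 0.422402/0.008000 ≈ 52.8.

μ₀ = 52.8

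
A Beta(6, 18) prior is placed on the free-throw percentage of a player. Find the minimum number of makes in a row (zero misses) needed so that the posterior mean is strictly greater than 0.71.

k = 39

After k makes and 0 misses the posterior is Beta(6+k, 18), with mean (6+k)/(6+18+k).
Set (6+k)/(24+k) > 0.71 and solve: k > (0.71·24 − 6)/(1 − 0.71) = 38.069.
The smallest integer exceeding 38.069 is 39, and checking k=39: (45)/(63) = 0.7143 > 0.71.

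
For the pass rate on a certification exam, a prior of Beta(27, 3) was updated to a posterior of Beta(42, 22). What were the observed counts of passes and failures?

15 passes and 19 failures

A Beta(α, β) prior with s successes and f failures in binomial data gives a Beta(α+s, β+f) posterior.
So s = 42 − 27 = 15 and f = 22 − 3 = 19.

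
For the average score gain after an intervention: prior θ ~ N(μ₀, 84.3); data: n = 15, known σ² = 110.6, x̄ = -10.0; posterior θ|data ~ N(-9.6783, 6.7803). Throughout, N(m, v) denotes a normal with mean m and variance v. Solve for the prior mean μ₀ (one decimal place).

With known observation variance, the Normal–Normal posterior has precision τ_n = τ₀ + n/σ² and mean μ_n = (τ₀μ₀ + (n/σ²)x̄)/τ_n.
Here τ₀ = 1/84.3 = 0.011862 and τ_data = 15/110.6 = 0.135624, so τ_n = 0.147486.
Rearranging for μ₀: μ₀ = (μ_n·τ_n − τ_data·x̄)/τ₀ = (-9.6783·0.147486 − 0.135624·-10.0) / 0.011862 = -0.071174/0.011862 ≈ -6.0.

μ₀ = -6.0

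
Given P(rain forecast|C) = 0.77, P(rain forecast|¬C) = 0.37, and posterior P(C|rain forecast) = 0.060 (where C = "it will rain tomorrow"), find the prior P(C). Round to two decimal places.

In odds form, posterior odds = prior odds × likelihood ratio, so prior odds = posterior odds ÷ LR.
Posterior odds = 0.060/(1−0.060) = 0.0638. LR = 0.77/0.37 = 2.0811.
Prior odds = 0.0638/2.0811 = 0.0307, so P(C) = 0.0307/(1+0.0307) ≈ 0.03.

P(C) = 0.03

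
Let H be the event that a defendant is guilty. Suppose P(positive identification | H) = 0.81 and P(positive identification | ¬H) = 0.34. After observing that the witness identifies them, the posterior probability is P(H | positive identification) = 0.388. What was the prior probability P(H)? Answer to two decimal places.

In odds form, posterior odds = prior odds × likelihood ratio, so prior odds = posterior odds ÷ LR.
Posterior odds = 0.388/(1−0.388) = 0.6340. LR = 0.81/0.34 = 2.3824.
Prior odds = 0.6340/2.3824 = 0.2661, so P(H) = 0.2661/(1+0.2661) ≈ 0.21.

P(H) = 0.21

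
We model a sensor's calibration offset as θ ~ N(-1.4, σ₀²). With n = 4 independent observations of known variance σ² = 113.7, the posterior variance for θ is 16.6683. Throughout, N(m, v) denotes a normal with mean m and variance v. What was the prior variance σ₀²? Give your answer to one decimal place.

Posterior precision equals prior precision plus data precision: 1/σ_n² = 1/σ₀² + n/σ².
So 1/σ₀² = 1/16.6683 − 4/113.7 = 0.059994 − 0.035180 = 0.024814.
Hence σ₀² = 1/0.024814 ≈ 40.3.

σ₀² = 40.3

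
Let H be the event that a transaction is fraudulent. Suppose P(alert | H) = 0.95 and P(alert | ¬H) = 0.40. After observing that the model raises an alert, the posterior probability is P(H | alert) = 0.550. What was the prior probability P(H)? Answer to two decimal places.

P(H) = 0.34

In odds form, posterior odds = prior odds × likelihood ratio, so prior odds = posterior odds ÷ LR.
Posterior odds = 0.550/(1−0.550) = 1.2222. LR = 0.95/0.40 = 2.3750.
Prior odds = 1.2222/2.3750 = 0.5146, so P(H) = 0.5146/(1+0.5146) ≈ 0.34.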